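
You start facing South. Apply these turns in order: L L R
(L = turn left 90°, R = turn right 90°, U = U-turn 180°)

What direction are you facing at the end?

Start: South
  L (left (90° counter-clockwise)) -> East
  L (left (90° counter-clockwise)) -> North
  R (right (90° clockwise)) -> East
Final: East

Answer: Final heading: East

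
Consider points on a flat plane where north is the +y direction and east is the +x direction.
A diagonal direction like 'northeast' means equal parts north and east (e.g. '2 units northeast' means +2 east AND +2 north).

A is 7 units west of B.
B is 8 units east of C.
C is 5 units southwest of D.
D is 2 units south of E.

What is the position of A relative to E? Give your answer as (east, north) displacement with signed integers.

Answer: A is at (east=-4, north=-7) relative to E.

Derivation:
Place E at the origin (east=0, north=0).
  D is 2 units south of E: delta (east=+0, north=-2); D at (east=0, north=-2).
  C is 5 units southwest of D: delta (east=-5, north=-5); C at (east=-5, north=-7).
  B is 8 units east of C: delta (east=+8, north=+0); B at (east=3, north=-7).
  A is 7 units west of B: delta (east=-7, north=+0); A at (east=-4, north=-7).
Therefore A relative to E: (east=-4, north=-7).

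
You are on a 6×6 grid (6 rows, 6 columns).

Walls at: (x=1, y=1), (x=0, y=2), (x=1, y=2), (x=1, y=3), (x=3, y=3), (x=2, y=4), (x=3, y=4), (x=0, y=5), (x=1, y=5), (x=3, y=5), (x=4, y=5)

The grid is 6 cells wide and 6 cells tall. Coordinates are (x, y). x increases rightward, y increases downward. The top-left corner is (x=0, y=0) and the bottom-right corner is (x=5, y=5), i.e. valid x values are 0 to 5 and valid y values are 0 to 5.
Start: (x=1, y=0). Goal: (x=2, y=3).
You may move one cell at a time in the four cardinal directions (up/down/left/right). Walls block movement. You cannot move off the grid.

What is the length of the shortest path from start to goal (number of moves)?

Answer: Shortest path length: 4

Derivation:
BFS from (x=1, y=0) until reaching (x=2, y=3):
  Distance 0: (x=1, y=0)
  Distance 1: (x=0, y=0), (x=2, y=0)
  Distance 2: (x=3, y=0), (x=0, y=1), (x=2, y=1)
  Distance 3: (x=4, y=0), (x=3, y=1), (x=2, y=2)
  Distance 4: (x=5, y=0), (x=4, y=1), (x=3, y=2), (x=2, y=3)  <- goal reached here
One shortest path (4 moves): (x=1, y=0) -> (x=2, y=0) -> (x=2, y=1) -> (x=2, y=2) -> (x=2, y=3)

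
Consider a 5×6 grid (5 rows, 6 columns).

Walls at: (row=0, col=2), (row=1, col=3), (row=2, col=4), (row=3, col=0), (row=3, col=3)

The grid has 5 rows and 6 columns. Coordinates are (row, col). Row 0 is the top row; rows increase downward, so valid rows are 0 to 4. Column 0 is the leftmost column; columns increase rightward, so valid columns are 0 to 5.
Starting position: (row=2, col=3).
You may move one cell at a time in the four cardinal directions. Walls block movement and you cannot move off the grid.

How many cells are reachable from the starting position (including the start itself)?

BFS flood-fill from (row=2, col=3):
  Distance 0: (row=2, col=3)
  Distance 1: (row=2, col=2)
  Distance 2: (row=1, col=2), (row=2, col=1), (row=3, col=2)
  Distance 3: (row=1, col=1), (row=2, col=0), (row=3, col=1), (row=4, col=2)
  Distance 4: (row=0, col=1), (row=1, col=0), (row=4, col=1), (row=4, col=3)
  Distance 5: (row=0, col=0), (row=4, col=0), (row=4, col=4)
  Distance 6: (row=3, col=4), (row=4, col=5)
  Distance 7: (row=3, col=5)
  Distance 8: (row=2, col=5)
  Distance 9: (row=1, col=5)
  Distance 10: (row=0, col=5), (row=1, col=4)
  Distance 11: (row=0, col=4)
  Distance 12: (row=0, col=3)
Total reachable: 25 (grid has 25 open cells total)

Answer: Reachable cells: 25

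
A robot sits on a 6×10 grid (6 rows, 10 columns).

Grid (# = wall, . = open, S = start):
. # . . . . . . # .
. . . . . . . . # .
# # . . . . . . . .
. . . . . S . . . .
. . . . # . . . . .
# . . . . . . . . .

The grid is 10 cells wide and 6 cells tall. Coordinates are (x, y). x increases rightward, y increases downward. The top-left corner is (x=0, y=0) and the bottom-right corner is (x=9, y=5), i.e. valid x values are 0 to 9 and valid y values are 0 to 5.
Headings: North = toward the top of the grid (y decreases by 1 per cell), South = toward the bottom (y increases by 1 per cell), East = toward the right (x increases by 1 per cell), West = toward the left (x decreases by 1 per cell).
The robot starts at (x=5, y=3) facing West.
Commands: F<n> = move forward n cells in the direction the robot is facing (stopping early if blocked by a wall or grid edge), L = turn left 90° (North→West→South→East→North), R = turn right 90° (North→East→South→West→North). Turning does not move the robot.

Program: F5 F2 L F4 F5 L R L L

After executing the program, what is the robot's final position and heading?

Answer: Final position: (x=0, y=4), facing North

Derivation:
Start: (x=5, y=3), facing West
  F5: move forward 5, now at (x=0, y=3)
  F2: move forward 0/2 (blocked), now at (x=0, y=3)
  L: turn left, now facing South
  F4: move forward 1/4 (blocked), now at (x=0, y=4)
  F5: move forward 0/5 (blocked), now at (x=0, y=4)
  L: turn left, now facing East
  R: turn right, now facing South
  L: turn left, now facing East
  L: turn left, now facing North
Final: (x=0, y=4), facing North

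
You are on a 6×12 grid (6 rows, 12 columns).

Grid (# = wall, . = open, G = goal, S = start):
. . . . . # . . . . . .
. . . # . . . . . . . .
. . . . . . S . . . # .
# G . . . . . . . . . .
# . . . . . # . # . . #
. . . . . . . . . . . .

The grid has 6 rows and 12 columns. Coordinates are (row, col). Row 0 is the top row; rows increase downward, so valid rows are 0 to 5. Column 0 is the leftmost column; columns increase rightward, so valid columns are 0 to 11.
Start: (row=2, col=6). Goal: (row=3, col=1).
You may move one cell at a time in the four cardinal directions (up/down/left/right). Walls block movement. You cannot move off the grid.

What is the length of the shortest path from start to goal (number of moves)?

Answer: Shortest path length: 6

Derivation:
BFS from (row=2, col=6) until reaching (row=3, col=1):
  Distance 0: (row=2, col=6)
  Distance 1: (row=1, col=6), (row=2, col=5), (row=2, col=7), (row=3, col=6)
  Distance 2: (row=0, col=6), (row=1, col=5), (row=1, col=7), (row=2, col=4), (row=2, col=8), (row=3, col=5), (row=3, col=7)
  Distance 3: (row=0, col=7), (row=1, col=4), (row=1, col=8), (row=2, col=3), (row=2, col=9), (row=3, col=4), (row=3, col=8), (row=4, col=5), (row=4, col=7)
  Distance 4: (row=0, col=4), (row=0, col=8), (row=1, col=9), (row=2, col=2), (row=3, col=3), (row=3, col=9), (row=4, col=4), (row=5, col=5), (row=5, col=7)
  Distance 5: (row=0, col=3), (row=0, col=9), (row=1, col=2), (row=1, col=10), (row=2, col=1), (row=3, col=2), (row=3, col=10), (row=4, col=3), (row=4, col=9), (row=5, col=4), (row=5, col=6), (row=5, col=8)
  Distance 6: (row=0, col=2), (row=0, col=10), (row=1, col=1), (row=1, col=11), (row=2, col=0), (row=3, col=1), (row=3, col=11), (row=4, col=2), (row=4, col=10), (row=5, col=3), (row=5, col=9)  <- goal reached here
One shortest path (6 moves): (row=2, col=6) -> (row=2, col=5) -> (row=2, col=4) -> (row=2, col=3) -> (row=2, col=2) -> (row=2, col=1) -> (row=3, col=1)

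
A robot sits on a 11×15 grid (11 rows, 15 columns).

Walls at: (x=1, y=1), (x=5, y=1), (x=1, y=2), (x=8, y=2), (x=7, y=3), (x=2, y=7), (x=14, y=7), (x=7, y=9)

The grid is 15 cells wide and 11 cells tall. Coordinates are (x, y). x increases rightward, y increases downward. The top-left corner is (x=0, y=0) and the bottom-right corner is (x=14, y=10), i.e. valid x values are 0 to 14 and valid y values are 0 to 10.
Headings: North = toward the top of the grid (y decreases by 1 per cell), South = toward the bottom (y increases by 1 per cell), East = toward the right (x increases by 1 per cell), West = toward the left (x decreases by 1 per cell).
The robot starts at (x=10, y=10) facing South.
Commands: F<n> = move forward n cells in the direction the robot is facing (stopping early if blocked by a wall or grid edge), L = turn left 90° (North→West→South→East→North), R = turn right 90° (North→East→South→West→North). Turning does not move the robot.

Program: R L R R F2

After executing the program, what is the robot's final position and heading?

Answer: Final position: (x=10, y=8), facing North

Derivation:
Start: (x=10, y=10), facing South
  R: turn right, now facing West
  L: turn left, now facing South
  R: turn right, now facing West
  R: turn right, now facing North
  F2: move forward 2, now at (x=10, y=8)
Final: (x=10, y=8), facing North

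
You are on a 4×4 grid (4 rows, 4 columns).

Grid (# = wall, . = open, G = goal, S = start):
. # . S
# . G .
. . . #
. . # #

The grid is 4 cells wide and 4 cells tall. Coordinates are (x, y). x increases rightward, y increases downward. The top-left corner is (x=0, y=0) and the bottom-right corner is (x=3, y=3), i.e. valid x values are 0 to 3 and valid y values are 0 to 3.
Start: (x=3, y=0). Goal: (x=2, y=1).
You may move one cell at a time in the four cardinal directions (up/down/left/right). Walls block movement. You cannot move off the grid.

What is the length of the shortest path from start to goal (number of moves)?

Answer: Shortest path length: 2

Derivation:
BFS from (x=3, y=0) until reaching (x=2, y=1):
  Distance 0: (x=3, y=0)
  Distance 1: (x=2, y=0), (x=3, y=1)
  Distance 2: (x=2, y=1)  <- goal reached here
One shortest path (2 moves): (x=3, y=0) -> (x=2, y=0) -> (x=2, y=1)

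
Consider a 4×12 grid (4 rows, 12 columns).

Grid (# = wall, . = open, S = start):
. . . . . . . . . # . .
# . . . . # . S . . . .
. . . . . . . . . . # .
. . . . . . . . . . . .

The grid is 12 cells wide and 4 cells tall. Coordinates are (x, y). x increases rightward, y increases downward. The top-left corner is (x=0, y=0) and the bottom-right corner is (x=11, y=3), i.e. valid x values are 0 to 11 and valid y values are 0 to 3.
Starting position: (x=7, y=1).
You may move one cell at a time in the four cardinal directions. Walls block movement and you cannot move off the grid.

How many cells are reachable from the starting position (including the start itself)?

BFS flood-fill from (x=7, y=1):
  Distance 0: (x=7, y=1)
  Distance 1: (x=7, y=0), (x=6, y=1), (x=8, y=1), (x=7, y=2)
  Distance 2: (x=6, y=0), (x=8, y=0), (x=9, y=1), (x=6, y=2), (x=8, y=2), (x=7, y=3)
  Distance 3: (x=5, y=0), (x=10, y=1), (x=5, y=2), (x=9, y=2), (x=6, y=3), (x=8, y=3)
  Distance 4: (x=4, y=0), (x=10, y=0), (x=11, y=1), (x=4, y=2), (x=5, y=3), (x=9, y=3)
  Distance 5: (x=3, y=0), (x=11, y=0), (x=4, y=1), (x=3, y=2), (x=11, y=2), (x=4, y=3), (x=10, y=3)
  Distance 6: (x=2, y=0), (x=3, y=1), (x=2, y=2), (x=3, y=3), (x=11, y=3)
  Distance 7: (x=1, y=0), (x=2, y=1), (x=1, y=2), (x=2, y=3)
  Distance 8: (x=0, y=0), (x=1, y=1), (x=0, y=2), (x=1, y=3)
  Distance 9: (x=0, y=3)
Total reachable: 44 (grid has 44 open cells total)

Answer: Reachable cells: 44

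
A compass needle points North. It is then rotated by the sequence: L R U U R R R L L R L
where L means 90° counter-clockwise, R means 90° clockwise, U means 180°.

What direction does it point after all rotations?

Answer: Final heading: East

Derivation:
Start: North
  L (left (90° counter-clockwise)) -> West
  R (right (90° clockwise)) -> North
  U (U-turn (180°)) -> South
  U (U-turn (180°)) -> North
  R (right (90° clockwise)) -> East
  R (right (90° clockwise)) -> South
  R (right (90° clockwise)) -> West
  L (left (90° counter-clockwise)) -> South
  L (left (90° counter-clockwise)) -> East
  R (right (90° clockwise)) -> South
  L (left (90° counter-clockwise)) -> East
Final: East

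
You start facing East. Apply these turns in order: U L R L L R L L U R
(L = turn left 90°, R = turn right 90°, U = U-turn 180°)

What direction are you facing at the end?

Start: East
  U (U-turn (180°)) -> West
  L (left (90° counter-clockwise)) -> South
  R (right (90° clockwise)) -> West
  L (left (90° counter-clockwise)) -> South
  L (left (90° counter-clockwise)) -> East
  R (right (90° clockwise)) -> South
  L (left (90° counter-clockwise)) -> East
  L (left (90° counter-clockwise)) -> North
  U (U-turn (180°)) -> South
  R (right (90° clockwise)) -> West
Final: West

Answer: Final heading: West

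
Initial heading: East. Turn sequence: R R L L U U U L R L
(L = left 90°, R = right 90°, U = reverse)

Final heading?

Start: East
  R (right (90° clockwise)) -> South
  R (right (90° clockwise)) -> West
  L (left (90° counter-clockwise)) -> South
  L (left (90° counter-clockwise)) -> East
  U (U-turn (180°)) -> West
  U (U-turn (180°)) -> East
  U (U-turn (180°)) -> West
  L (left (90° counter-clockwise)) -> South
  R (right (90° clockwise)) -> West
  L (left (90° counter-clockwise)) -> South
Final: South

Answer: Final heading: South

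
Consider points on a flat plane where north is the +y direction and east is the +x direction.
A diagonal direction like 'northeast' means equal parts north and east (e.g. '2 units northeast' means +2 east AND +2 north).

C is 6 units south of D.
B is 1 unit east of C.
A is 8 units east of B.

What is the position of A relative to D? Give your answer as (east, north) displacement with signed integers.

Place D at the origin (east=0, north=0).
  C is 6 units south of D: delta (east=+0, north=-6); C at (east=0, north=-6).
  B is 1 unit east of C: delta (east=+1, north=+0); B at (east=1, north=-6).
  A is 8 units east of B: delta (east=+8, north=+0); A at (east=9, north=-6).
Therefore A relative to D: (east=9, north=-6).

Answer: A is at (east=9, north=-6) relative to D.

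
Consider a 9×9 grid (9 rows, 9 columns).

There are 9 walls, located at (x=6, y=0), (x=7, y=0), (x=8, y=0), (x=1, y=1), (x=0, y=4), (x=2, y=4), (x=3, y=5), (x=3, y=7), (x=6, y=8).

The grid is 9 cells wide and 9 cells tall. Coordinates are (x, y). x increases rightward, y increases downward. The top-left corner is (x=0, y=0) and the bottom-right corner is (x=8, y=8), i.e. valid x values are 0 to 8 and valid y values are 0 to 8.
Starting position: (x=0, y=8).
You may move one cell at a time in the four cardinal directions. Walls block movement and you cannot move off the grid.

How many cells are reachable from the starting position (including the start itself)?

Answer: Reachable cells: 72

Derivation:
BFS flood-fill from (x=0, y=8):
  Distance 0: (x=0, y=8)
  Distance 1: (x=0, y=7), (x=1, y=8)
  Distance 2: (x=0, y=6), (x=1, y=7), (x=2, y=8)
  Distance 3: (x=0, y=5), (x=1, y=6), (x=2, y=7), (x=3, y=8)
  Distance 4: (x=1, y=5), (x=2, y=6), (x=4, y=8)
  Distance 5: (x=1, y=4), (x=2, y=5), (x=3, y=6), (x=4, y=7), (x=5, y=8)
  Distance 6: (x=1, y=3), (x=4, y=6), (x=5, y=7)
  Distance 7: (x=1, y=2), (x=0, y=3), (x=2, y=3), (x=4, y=5), (x=5, y=6), (x=6, y=7)
  Distance 8: (x=0, y=2), (x=2, y=2), (x=3, y=3), (x=4, y=4), (x=5, y=5), (x=6, y=6), (x=7, y=7)
  Distance 9: (x=0, y=1), (x=2, y=1), (x=3, y=2), (x=4, y=3), (x=3, y=4), (x=5, y=4), (x=6, y=5), (x=7, y=6), (x=8, y=7), (x=7, y=8)
  Distance 10: (x=0, y=0), (x=2, y=0), (x=3, y=1), (x=4, y=2), (x=5, y=3), (x=6, y=4), (x=7, y=5), (x=8, y=6), (x=8, y=8)
  Distance 11: (x=1, y=0), (x=3, y=0), (x=4, y=1), (x=5, y=2), (x=6, y=3), (x=7, y=4), (x=8, y=5)
  Distance 12: (x=4, y=0), (x=5, y=1), (x=6, y=2), (x=7, y=3), (x=8, y=4)
  Distance 13: (x=5, y=0), (x=6, y=1), (x=7, y=2), (x=8, y=3)
  Distance 14: (x=7, y=1), (x=8, y=2)
  Distance 15: (x=8, y=1)
Total reachable: 72 (grid has 72 open cells total)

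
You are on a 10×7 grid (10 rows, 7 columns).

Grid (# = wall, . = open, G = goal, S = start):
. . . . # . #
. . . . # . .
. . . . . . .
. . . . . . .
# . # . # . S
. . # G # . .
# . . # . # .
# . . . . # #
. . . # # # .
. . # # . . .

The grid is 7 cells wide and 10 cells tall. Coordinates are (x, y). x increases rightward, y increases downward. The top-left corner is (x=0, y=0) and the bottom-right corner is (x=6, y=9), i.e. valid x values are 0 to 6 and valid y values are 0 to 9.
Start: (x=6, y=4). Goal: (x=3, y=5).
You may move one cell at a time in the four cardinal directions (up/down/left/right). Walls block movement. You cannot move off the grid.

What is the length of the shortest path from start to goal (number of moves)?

BFS from (x=6, y=4) until reaching (x=3, y=5):
  Distance 0: (x=6, y=4)
  Distance 1: (x=6, y=3), (x=5, y=4), (x=6, y=5)
  Distance 2: (x=6, y=2), (x=5, y=3), (x=5, y=5), (x=6, y=6)
  Distance 3: (x=6, y=1), (x=5, y=2), (x=4, y=3)
  Distance 4: (x=5, y=1), (x=4, y=2), (x=3, y=3)
  Distance 5: (x=5, y=0), (x=3, y=2), (x=2, y=3), (x=3, y=4)
  Distance 6: (x=3, y=1), (x=2, y=2), (x=1, y=3), (x=3, y=5)  <- goal reached here
One shortest path (6 moves): (x=6, y=4) -> (x=5, y=4) -> (x=5, y=3) -> (x=4, y=3) -> (x=3, y=3) -> (x=3, y=4) -> (x=3, y=5)

Answer: Shortest path length: 6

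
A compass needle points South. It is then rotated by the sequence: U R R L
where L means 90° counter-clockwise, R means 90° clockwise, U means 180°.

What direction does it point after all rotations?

Start: South
  U (U-turn (180°)) -> North
  R (right (90° clockwise)) -> East
  R (right (90° clockwise)) -> South
  L (left (90° counter-clockwise)) -> East
Final: East

Answer: Final heading: East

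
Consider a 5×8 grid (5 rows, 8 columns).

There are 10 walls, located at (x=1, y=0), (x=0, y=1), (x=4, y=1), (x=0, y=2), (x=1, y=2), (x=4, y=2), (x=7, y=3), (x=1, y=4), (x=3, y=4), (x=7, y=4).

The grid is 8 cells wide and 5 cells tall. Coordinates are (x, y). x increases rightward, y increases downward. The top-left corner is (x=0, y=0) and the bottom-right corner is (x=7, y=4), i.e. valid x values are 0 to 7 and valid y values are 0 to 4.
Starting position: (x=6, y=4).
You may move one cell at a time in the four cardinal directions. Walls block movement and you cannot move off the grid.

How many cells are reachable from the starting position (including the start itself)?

BFS flood-fill from (x=6, y=4):
  Distance 0: (x=6, y=4)
  Distance 1: (x=6, y=3), (x=5, y=4)
  Distance 2: (x=6, y=2), (x=5, y=3), (x=4, y=4)
  Distance 3: (x=6, y=1), (x=5, y=2), (x=7, y=2), (x=4, y=3)
  Distance 4: (x=6, y=0), (x=5, y=1), (x=7, y=1), (x=3, y=3)
  Distance 5: (x=5, y=0), (x=7, y=0), (x=3, y=2), (x=2, y=3)
  Distance 6: (x=4, y=0), (x=3, y=1), (x=2, y=2), (x=1, y=3), (x=2, y=4)
  Distance 7: (x=3, y=0), (x=2, y=1), (x=0, y=3)
  Distance 8: (x=2, y=0), (x=1, y=1), (x=0, y=4)
Total reachable: 29 (grid has 30 open cells total)

Answer: Reachable cells: 29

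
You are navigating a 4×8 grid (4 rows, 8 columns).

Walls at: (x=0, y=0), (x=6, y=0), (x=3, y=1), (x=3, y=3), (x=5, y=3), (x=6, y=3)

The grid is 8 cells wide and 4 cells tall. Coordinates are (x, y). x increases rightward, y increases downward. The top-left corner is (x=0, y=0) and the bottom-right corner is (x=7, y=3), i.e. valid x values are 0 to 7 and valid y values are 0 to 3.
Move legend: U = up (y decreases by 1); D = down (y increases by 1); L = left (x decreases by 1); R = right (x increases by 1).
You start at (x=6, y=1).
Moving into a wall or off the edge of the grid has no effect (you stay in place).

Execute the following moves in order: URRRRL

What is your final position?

Start: (x=6, y=1)
  U (up): blocked, stay at (x=6, y=1)
  R (right): (x=6, y=1) -> (x=7, y=1)
  [×3]R (right): blocked, stay at (x=7, y=1)
  L (left): (x=7, y=1) -> (x=6, y=1)
Final: (x=6, y=1)

Answer: Final position: (x=6, y=1)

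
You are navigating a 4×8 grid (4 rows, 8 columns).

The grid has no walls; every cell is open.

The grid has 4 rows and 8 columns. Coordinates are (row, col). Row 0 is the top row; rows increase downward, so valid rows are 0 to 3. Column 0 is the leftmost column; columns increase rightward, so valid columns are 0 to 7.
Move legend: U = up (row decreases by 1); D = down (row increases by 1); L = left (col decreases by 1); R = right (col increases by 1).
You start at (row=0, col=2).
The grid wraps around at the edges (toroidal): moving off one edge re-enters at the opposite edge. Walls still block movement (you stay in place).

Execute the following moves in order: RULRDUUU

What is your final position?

Answer: Final position: (row=1, col=3)

Derivation:
Start: (row=0, col=2)
  R (right): (row=0, col=2) -> (row=0, col=3)
  U (up): (row=0, col=3) -> (row=3, col=3)
  L (left): (row=3, col=3) -> (row=3, col=2)
  R (right): (row=3, col=2) -> (row=3, col=3)
  D (down): (row=3, col=3) -> (row=0, col=3)
  U (up): (row=0, col=3) -> (row=3, col=3)
  U (up): (row=3, col=3) -> (row=2, col=3)
  U (up): (row=2, col=3) -> (row=1, col=3)
Final: (row=1, col=3)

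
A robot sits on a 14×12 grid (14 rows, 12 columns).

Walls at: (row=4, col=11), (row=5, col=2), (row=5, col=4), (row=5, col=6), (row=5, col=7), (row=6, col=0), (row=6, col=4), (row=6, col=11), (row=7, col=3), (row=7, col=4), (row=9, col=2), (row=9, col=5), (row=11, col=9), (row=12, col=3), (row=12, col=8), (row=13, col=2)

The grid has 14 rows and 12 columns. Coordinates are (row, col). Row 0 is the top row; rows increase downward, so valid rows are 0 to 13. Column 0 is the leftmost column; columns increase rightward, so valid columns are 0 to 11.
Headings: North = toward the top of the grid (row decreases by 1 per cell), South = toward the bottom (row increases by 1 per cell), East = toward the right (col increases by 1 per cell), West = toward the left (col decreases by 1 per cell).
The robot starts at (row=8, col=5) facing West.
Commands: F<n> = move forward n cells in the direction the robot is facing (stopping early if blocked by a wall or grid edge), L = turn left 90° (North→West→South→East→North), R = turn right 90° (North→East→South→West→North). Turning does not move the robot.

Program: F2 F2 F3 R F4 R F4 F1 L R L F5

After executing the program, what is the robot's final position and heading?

Answer: Final position: (row=6, col=2), facing North

Derivation:
Start: (row=8, col=5), facing West
  F2: move forward 2, now at (row=8, col=3)
  F2: move forward 2, now at (row=8, col=1)
  F3: move forward 1/3 (blocked), now at (row=8, col=0)
  R: turn right, now facing North
  F4: move forward 1/4 (blocked), now at (row=7, col=0)
  R: turn right, now facing East
  F4: move forward 2/4 (blocked), now at (row=7, col=2)
  F1: move forward 0/1 (blocked), now at (row=7, col=2)
  L: turn left, now facing North
  R: turn right, now facing East
  L: turn left, now facing North
  F5: move forward 1/5 (blocked), now at (row=6, col=2)
Final: (row=6, col=2), facing North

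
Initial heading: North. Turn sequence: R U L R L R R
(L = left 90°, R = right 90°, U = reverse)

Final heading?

Start: North
  R (right (90° clockwise)) -> East
  U (U-turn (180°)) -> West
  L (left (90° counter-clockwise)) -> South
  R (right (90° clockwise)) -> West
  L (left (90° counter-clockwise)) -> South
  R (right (90° clockwise)) -> West
  R (right (90° clockwise)) -> North
Final: North

Answer: Final heading: North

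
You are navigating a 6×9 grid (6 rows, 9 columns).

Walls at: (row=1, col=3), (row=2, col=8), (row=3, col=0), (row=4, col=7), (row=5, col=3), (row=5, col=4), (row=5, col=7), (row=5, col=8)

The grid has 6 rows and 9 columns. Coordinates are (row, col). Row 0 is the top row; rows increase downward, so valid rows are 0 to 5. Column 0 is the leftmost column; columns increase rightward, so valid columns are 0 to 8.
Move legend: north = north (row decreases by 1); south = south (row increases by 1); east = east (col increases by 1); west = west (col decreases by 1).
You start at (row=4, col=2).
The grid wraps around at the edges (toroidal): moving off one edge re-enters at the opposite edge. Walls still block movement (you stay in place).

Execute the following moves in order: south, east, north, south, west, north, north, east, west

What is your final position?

Start: (row=4, col=2)
  south (south): (row=4, col=2) -> (row=5, col=2)
  east (east): blocked, stay at (row=5, col=2)
  north (north): (row=5, col=2) -> (row=4, col=2)
  south (south): (row=4, col=2) -> (row=5, col=2)
  west (west): (row=5, col=2) -> (row=5, col=1)
  north (north): (row=5, col=1) -> (row=4, col=1)
  north (north): (row=4, col=1) -> (row=3, col=1)
  east (east): (row=3, col=1) -> (row=3, col=2)
  west (west): (row=3, col=2) -> (row=3, col=1)
Final: (row=3, col=1)

Answer: Final position: (row=3, col=1)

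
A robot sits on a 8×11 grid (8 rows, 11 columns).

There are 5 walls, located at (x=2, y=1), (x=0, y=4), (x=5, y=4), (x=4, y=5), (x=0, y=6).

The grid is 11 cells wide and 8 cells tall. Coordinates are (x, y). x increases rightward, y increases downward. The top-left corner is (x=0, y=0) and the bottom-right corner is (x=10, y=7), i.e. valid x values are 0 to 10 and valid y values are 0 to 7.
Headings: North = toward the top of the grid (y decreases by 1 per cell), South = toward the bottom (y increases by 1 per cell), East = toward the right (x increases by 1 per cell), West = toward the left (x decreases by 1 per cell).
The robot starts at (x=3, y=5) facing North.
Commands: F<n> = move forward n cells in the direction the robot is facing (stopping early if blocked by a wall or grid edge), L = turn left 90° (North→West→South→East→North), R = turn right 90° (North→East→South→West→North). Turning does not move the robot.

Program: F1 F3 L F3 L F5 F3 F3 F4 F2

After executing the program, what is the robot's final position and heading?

Answer: Final position: (x=3, y=7), facing South

Derivation:
Start: (x=3, y=5), facing North
  F1: move forward 1, now at (x=3, y=4)
  F3: move forward 3, now at (x=3, y=1)
  L: turn left, now facing West
  F3: move forward 0/3 (blocked), now at (x=3, y=1)
  L: turn left, now facing South
  F5: move forward 5, now at (x=3, y=6)
  F3: move forward 1/3 (blocked), now at (x=3, y=7)
  F3: move forward 0/3 (blocked), now at (x=3, y=7)
  F4: move forward 0/4 (blocked), now at (x=3, y=7)
  F2: move forward 0/2 (blocked), now at (x=3, y=7)
Final: (x=3, y=7), facing South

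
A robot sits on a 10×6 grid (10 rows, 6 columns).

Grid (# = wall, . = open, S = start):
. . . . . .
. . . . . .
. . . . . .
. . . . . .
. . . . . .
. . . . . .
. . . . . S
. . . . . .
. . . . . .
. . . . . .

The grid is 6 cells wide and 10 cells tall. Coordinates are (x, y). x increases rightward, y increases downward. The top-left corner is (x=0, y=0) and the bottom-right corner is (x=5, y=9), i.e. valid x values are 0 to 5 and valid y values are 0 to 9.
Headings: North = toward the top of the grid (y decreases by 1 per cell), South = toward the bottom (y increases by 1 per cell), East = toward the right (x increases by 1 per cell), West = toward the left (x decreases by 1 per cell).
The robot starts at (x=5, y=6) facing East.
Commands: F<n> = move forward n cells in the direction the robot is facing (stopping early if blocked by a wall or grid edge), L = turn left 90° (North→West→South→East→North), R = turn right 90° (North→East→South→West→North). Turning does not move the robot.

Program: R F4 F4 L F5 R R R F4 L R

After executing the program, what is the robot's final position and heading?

Answer: Final position: (x=5, y=5), facing North

Derivation:
Start: (x=5, y=6), facing East
  R: turn right, now facing South
  F4: move forward 3/4 (blocked), now at (x=5, y=9)
  F4: move forward 0/4 (blocked), now at (x=5, y=9)
  L: turn left, now facing East
  F5: move forward 0/5 (blocked), now at (x=5, y=9)
  R: turn right, now facing South
  R: turn right, now facing West
  R: turn right, now facing North
  F4: move forward 4, now at (x=5, y=5)
  L: turn left, now facing West
  R: turn right, now facing North
Final: (x=5, y=5), facing North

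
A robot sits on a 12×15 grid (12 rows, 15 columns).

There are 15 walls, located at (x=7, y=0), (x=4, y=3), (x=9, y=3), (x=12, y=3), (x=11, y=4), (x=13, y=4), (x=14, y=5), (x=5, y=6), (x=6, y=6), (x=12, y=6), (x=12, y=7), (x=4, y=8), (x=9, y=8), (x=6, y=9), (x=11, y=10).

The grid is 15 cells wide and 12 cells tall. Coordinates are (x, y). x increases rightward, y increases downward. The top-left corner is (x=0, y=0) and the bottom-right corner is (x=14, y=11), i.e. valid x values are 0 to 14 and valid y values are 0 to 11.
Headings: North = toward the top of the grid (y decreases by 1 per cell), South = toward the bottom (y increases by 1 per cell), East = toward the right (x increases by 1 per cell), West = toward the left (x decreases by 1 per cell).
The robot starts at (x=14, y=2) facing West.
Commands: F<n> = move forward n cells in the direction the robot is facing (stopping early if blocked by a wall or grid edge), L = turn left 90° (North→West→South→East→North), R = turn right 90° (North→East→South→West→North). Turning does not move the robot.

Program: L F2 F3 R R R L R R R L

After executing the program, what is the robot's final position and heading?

Start: (x=14, y=2), facing West
  L: turn left, now facing South
  F2: move forward 2, now at (x=14, y=4)
  F3: move forward 0/3 (blocked), now at (x=14, y=4)
  R: turn right, now facing West
  R: turn right, now facing North
  R: turn right, now facing East
  L: turn left, now facing North
  R: turn right, now facing East
  R: turn right, now facing South
  R: turn right, now facing West
  L: turn left, now facing South
Final: (x=14, y=4), facing South

Answer: Final position: (x=14, y=4), facing South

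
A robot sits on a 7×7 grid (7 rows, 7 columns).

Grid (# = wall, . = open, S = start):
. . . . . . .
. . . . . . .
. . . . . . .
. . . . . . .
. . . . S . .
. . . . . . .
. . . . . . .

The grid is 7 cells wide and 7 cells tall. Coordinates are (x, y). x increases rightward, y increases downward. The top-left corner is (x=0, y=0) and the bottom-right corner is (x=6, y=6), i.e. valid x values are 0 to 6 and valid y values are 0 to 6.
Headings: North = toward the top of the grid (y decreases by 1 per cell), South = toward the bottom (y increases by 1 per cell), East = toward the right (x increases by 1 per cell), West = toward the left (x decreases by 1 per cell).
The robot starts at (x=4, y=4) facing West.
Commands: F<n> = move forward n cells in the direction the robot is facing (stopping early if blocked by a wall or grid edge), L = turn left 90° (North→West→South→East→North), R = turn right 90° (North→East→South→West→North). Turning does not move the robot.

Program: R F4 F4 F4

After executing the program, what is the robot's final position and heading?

Start: (x=4, y=4), facing West
  R: turn right, now facing North
  F4: move forward 4, now at (x=4, y=0)
  F4: move forward 0/4 (blocked), now at (x=4, y=0)
  F4: move forward 0/4 (blocked), now at (x=4, y=0)
Final: (x=4, y=0), facing North

Answer: Final position: (x=4, y=0), facing North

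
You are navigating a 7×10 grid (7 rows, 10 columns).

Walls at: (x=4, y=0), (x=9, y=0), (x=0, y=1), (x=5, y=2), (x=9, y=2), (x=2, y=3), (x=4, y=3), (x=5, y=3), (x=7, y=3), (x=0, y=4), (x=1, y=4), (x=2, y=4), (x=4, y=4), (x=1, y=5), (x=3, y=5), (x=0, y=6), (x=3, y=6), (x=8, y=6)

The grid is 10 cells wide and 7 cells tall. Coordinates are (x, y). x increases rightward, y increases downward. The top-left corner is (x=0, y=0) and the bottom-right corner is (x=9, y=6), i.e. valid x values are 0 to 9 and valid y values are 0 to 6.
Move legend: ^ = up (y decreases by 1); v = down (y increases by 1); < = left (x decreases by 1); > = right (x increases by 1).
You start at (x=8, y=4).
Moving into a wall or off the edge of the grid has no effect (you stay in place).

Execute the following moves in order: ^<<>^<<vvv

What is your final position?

Answer: Final position: (x=8, y=5)

Derivation:
Start: (x=8, y=4)
  ^ (up): (x=8, y=4) -> (x=8, y=3)
  < (left): blocked, stay at (x=8, y=3)
  < (left): blocked, stay at (x=8, y=3)
  > (right): (x=8, y=3) -> (x=9, y=3)
  ^ (up): blocked, stay at (x=9, y=3)
  < (left): (x=9, y=3) -> (x=8, y=3)
  < (left): blocked, stay at (x=8, y=3)
  v (down): (x=8, y=3) -> (x=8, y=4)
  v (down): (x=8, y=4) -> (x=8, y=5)
  v (down): blocked, stay at (x=8, y=5)
Final: (x=8, y=5)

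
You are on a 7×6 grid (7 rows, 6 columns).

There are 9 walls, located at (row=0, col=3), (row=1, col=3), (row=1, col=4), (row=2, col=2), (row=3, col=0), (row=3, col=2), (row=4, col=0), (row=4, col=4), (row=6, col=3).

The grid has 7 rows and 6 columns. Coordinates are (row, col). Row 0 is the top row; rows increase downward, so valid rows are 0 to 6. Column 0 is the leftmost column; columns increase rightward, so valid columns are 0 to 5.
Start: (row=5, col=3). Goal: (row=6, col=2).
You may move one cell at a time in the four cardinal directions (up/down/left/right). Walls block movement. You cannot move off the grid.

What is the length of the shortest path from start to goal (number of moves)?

BFS from (row=5, col=3) until reaching (row=6, col=2):
  Distance 0: (row=5, col=3)
  Distance 1: (row=4, col=3), (row=5, col=2), (row=5, col=4)
  Distance 2: (row=3, col=3), (row=4, col=2), (row=5, col=1), (row=5, col=5), (row=6, col=2), (row=6, col=4)  <- goal reached here
One shortest path (2 moves): (row=5, col=3) -> (row=5, col=2) -> (row=6, col=2)

Answer: Shortest path length: 2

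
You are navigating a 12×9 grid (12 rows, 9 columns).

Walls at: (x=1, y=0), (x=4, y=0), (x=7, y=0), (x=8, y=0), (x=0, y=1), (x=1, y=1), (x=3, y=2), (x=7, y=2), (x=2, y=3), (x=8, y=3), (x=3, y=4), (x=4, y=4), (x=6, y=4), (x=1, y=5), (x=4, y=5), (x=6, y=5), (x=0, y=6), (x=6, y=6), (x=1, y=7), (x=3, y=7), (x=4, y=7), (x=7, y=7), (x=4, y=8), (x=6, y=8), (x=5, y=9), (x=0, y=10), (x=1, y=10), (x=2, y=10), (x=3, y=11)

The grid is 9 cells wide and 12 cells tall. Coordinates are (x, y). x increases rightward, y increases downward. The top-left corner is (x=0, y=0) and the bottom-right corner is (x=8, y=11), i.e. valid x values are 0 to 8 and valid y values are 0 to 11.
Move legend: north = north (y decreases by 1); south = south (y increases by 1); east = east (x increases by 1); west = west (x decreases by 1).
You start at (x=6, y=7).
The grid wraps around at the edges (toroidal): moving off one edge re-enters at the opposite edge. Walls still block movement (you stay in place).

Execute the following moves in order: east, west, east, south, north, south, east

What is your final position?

Answer: Final position: (x=6, y=7)

Derivation:
Start: (x=6, y=7)
  east (east): blocked, stay at (x=6, y=7)
  west (west): (x=6, y=7) -> (x=5, y=7)
  east (east): (x=5, y=7) -> (x=6, y=7)
  south (south): blocked, stay at (x=6, y=7)
  north (north): blocked, stay at (x=6, y=7)
  south (south): blocked, stay at (x=6, y=7)
  east (east): blocked, stay at (x=6, y=7)
Final: (x=6, y=7)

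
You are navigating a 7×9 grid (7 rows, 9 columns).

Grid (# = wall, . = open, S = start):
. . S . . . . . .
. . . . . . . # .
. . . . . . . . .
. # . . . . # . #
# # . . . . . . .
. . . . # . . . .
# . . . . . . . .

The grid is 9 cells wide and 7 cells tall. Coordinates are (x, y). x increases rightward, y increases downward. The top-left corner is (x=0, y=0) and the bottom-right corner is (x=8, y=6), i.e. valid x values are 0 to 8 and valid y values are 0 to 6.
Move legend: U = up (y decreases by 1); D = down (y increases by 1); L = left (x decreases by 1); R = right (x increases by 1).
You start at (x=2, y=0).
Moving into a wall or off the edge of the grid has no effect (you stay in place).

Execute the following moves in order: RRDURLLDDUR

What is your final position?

Start: (x=2, y=0)
  R (right): (x=2, y=0) -> (x=3, y=0)
  R (right): (x=3, y=0) -> (x=4, y=0)
  D (down): (x=4, y=0) -> (x=4, y=1)
  U (up): (x=4, y=1) -> (x=4, y=0)
  R (right): (x=4, y=0) -> (x=5, y=0)
  L (left): (x=5, y=0) -> (x=4, y=0)
  L (left): (x=4, y=0) -> (x=3, y=0)
  D (down): (x=3, y=0) -> (x=3, y=1)
  D (down): (x=3, y=1) -> (x=3, y=2)
  U (up): (x=3, y=2) -> (x=3, y=1)
  R (right): (x=3, y=1) -> (x=4, y=1)
Final: (x=4, y=1)

Answer: Final position: (x=4, y=1)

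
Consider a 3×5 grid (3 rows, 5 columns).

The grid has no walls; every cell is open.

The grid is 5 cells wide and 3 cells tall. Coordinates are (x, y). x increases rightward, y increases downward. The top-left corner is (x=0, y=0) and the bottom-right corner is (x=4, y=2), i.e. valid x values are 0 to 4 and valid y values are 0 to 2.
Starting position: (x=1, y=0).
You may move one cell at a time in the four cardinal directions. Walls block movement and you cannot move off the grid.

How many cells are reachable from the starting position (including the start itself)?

Answer: Reachable cells: 15

Derivation:
BFS flood-fill from (x=1, y=0):
  Distance 0: (x=1, y=0)
  Distance 1: (x=0, y=0), (x=2, y=0), (x=1, y=1)
  Distance 2: (x=3, y=0), (x=0, y=1), (x=2, y=1), (x=1, y=2)
  Distance 3: (x=4, y=0), (x=3, y=1), (x=0, y=2), (x=2, y=2)
  Distance 4: (x=4, y=1), (x=3, y=2)
  Distance 5: (x=4, y=2)
Total reachable: 15 (grid has 15 open cells total)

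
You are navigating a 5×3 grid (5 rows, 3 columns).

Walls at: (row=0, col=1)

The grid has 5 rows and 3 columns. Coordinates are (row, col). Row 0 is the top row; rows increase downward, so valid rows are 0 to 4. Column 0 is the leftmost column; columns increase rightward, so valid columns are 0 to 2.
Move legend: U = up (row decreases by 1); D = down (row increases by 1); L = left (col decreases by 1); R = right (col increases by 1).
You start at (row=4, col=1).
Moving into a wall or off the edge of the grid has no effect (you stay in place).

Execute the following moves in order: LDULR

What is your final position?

Answer: Final position: (row=3, col=1)

Derivation:
Start: (row=4, col=1)
  L (left): (row=4, col=1) -> (row=4, col=0)
  D (down): blocked, stay at (row=4, col=0)
  U (up): (row=4, col=0) -> (row=3, col=0)
  L (left): blocked, stay at (row=3, col=0)
  R (right): (row=3, col=0) -> (row=3, col=1)
Final: (row=3, col=1)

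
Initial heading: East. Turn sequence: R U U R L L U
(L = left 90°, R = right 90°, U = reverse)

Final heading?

Answer: Final heading: West

Derivation:
Start: East
  R (right (90° clockwise)) -> South
  U (U-turn (180°)) -> North
  U (U-turn (180°)) -> South
  R (right (90° clockwise)) -> West
  L (left (90° counter-clockwise)) -> South
  L (left (90° counter-clockwise)) -> East
  U (U-turn (180°)) -> West
Final: West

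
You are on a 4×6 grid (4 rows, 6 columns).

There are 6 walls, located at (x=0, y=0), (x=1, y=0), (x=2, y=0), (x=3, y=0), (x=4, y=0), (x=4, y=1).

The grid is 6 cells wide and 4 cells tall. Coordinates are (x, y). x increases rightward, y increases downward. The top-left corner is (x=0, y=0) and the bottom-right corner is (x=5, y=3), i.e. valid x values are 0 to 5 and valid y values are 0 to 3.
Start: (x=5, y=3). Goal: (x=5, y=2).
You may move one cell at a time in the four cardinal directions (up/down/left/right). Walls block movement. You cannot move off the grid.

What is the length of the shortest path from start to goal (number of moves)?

BFS from (x=5, y=3) until reaching (x=5, y=2):
  Distance 0: (x=5, y=3)
  Distance 1: (x=5, y=2), (x=4, y=3)  <- goal reached here
One shortest path (1 moves): (x=5, y=3) -> (x=5, y=2)

Answer: Shortest path length: 1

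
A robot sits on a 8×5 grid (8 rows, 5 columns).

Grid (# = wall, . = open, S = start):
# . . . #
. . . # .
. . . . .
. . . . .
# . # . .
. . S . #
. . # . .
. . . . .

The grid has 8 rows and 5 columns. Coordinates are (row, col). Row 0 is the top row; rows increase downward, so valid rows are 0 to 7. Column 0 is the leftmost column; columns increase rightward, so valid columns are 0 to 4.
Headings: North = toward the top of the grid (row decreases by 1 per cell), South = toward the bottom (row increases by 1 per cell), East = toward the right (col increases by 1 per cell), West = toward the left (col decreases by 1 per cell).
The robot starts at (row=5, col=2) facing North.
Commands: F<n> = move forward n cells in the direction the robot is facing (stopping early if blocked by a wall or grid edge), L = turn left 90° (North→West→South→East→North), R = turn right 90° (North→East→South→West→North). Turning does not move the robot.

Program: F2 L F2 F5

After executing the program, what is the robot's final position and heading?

Start: (row=5, col=2), facing North
  F2: move forward 0/2 (blocked), now at (row=5, col=2)
  L: turn left, now facing West
  F2: move forward 2, now at (row=5, col=0)
  F5: move forward 0/5 (blocked), now at (row=5, col=0)
Final: (row=5, col=0), facing West

Answer: Final position: (row=5, col=0), facing West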